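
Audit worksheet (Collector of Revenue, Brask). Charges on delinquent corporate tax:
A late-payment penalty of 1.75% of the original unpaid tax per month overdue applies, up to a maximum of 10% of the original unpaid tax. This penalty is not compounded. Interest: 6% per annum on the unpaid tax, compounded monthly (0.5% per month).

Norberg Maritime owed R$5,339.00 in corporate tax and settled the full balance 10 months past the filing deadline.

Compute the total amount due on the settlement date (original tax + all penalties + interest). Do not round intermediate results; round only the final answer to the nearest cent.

Penalty (uncapped): 10 × 1.75% × R$5,339.00 = R$934.33…; cap = 10% × R$5,339.00 = R$533.90 → penalty = R$533.90
Interest: R$5,339.00 × ((1 + 0.005)^10 − 1) = R$5,339.00 × 0.0511401… = R$273.0372…
Total = R$5,339.00 + R$533.9000 + R$273.0372… = R$6,145.94

R$6,145.94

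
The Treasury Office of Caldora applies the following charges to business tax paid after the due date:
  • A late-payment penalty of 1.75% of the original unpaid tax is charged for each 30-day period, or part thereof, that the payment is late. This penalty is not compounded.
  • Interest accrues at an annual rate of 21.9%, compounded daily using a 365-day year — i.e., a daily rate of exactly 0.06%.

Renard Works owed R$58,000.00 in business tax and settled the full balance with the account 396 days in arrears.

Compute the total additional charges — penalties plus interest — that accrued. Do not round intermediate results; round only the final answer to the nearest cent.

R$29,760.46

Penalty periods: ⌈396/30⌉ = 14; penalty = 14 × 1.75% × R$58,000.00 = R$14,210.00
Interest: R$58,000.00 × ((1 + 0.0006)^396 − 1) = R$58,000.00 × 0.26811145… = R$15,550.4642…
Penalties + interest = R$14,210.0000 + R$15,550.4642… = R$29,760.46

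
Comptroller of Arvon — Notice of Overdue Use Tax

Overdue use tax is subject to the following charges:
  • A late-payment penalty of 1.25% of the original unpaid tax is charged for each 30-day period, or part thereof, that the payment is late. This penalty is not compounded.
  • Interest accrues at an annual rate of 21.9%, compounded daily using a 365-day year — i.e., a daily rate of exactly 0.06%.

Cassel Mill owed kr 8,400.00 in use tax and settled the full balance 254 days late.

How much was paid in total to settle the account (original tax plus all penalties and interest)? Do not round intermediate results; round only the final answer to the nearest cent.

kr 10,727.41

Penalty periods: ⌈254/30⌉ = 9; penalty = 9 × 1.25% × kr 8,400.00 = kr 945.00
Interest: kr 8,400.00 × ((1 + 0.0006)^254 − 1) = kr 8,400.00 × 0.16457277… = kr 1,382.4113…
Total = kr 8,400.00 + kr 945.0000 + kr 1,382.4113… = kr 10,727.41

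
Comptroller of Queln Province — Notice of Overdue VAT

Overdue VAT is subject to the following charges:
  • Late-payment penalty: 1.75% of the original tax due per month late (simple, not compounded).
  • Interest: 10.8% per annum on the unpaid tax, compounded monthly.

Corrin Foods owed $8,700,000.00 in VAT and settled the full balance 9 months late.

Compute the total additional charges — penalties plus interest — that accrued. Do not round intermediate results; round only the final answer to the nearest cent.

Late-payment penalty = 1.75% × $8,700,000.00 × 9 mo = $1,370,250.00
Interest (10.8%/yr ÷ 12 = 0.9%/month): $8,700,000.00 × ((1 + 0.009)^9 − 1) = $730,609.2105…
Penalties + interest = $1,370,250.0000 + $730,609.2105… = $2,100,859.21

$2,100,859.21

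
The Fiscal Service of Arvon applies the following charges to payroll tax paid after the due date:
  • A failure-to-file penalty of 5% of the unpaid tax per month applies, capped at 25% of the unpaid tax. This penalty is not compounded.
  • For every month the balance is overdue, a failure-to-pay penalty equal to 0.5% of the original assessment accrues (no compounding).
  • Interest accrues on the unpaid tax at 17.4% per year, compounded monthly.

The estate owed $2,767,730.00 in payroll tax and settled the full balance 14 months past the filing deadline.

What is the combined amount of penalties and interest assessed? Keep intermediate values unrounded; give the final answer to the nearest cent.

$1,503,674.52

Failure-to-file: 14 × 5% × $2,767,730.00 = $1,937,411.00, capped at 25% × $2,767,730.00 = $691,932.50
Failure-to-pay penalty = 0.5% × $2,767,730.00 × 14 mo = $193,741.10
Interest (17.4%/yr ÷ 12 = 1.45%/month): $2,767,730.00 × ((1 + 0.0145)^14 − 1) = $618,000.9250…
Penalties + interest = $885,673.6000 + $618,000.9250… = $1,503,674.52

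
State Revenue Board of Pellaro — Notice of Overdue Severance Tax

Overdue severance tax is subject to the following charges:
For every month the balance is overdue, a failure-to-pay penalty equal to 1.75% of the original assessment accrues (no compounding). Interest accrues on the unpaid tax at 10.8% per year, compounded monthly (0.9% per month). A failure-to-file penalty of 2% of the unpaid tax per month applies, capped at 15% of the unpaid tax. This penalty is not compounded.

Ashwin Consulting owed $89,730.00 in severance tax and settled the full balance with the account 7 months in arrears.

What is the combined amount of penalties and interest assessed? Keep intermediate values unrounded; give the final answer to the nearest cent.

Failure-to-file: 7 × 2% × $89,730.00 = $12,562.20 (under the 15% cap)
Failure-to-pay penalty: 7 × 1.75% × $89,730.00 = $10,991.93…
Interest: $89,730.00 × ((1 + 0.009)^7 − 1) = $89,730.00 × 0.0647267… = $5,807.9309…
Penalties + interest = $23,554.1250 + $5,807.9309… = $29,362.06

$29,362.06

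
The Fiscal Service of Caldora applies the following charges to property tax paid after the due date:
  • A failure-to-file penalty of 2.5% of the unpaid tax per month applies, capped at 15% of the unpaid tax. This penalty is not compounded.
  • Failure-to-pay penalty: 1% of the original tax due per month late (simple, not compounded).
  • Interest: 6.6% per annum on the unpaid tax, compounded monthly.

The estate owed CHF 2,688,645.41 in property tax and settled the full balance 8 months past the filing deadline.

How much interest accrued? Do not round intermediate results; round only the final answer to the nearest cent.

CHF 120,602.90

Interest (6.6%/yr ÷ 12 = 0.55%/month): CHF 2,688,645.41 × ((1 + 0.0055)^8 − 1) = CHF 120,602.9038…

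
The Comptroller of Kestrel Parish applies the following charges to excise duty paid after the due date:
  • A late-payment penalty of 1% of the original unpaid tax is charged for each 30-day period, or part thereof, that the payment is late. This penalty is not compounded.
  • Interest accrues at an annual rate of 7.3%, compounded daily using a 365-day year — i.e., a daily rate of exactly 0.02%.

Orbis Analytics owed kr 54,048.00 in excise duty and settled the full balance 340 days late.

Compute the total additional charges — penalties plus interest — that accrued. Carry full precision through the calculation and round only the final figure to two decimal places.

Penalty periods: ⌈340/30⌉ = 12; penalty = 12 × 1% × kr 54,048.00 = kr 6,485.76
Interest: kr 54,048.00 × ((1 + 0.0002)^340 − 1) = kr 54,048.00 × 0.07035803… = kr 3,802.7109…
Penalties + interest = kr 6,485.7600 + kr 3,802.7109… = kr 10,288.47

kr 10,288.47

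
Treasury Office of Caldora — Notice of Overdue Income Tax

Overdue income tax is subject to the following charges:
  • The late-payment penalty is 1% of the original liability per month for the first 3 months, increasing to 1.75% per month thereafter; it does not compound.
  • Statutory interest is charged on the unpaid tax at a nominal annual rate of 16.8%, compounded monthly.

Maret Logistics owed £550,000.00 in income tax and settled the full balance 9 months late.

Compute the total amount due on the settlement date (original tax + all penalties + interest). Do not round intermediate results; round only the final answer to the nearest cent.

£697,560.27

Penalty, months 1–3: 3 × 1% × £550,000.00 = £16,500.00
Penalty, months 4–9: 6 × 1.75% × £550,000.00 = £57,750.00
Interest (16.8%/yr ÷ 12 = 1.4%/month): £550,000.00 × ((1 + 0.014)^9 − 1) = £73,310.2726…
Total = £550,000.00 + £74,250.0000 + £73,310.2726… = £697,560.27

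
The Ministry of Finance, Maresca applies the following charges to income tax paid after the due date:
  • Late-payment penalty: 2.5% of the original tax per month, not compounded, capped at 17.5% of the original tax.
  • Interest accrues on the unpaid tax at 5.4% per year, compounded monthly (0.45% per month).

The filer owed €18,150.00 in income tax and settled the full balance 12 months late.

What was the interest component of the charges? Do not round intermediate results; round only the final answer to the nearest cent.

€1,004.73

Interest: €18,150.00 × ((1 + 0.0045)^12 − 1) = €18,150.00 × 0.0553568… = €1,004.7250…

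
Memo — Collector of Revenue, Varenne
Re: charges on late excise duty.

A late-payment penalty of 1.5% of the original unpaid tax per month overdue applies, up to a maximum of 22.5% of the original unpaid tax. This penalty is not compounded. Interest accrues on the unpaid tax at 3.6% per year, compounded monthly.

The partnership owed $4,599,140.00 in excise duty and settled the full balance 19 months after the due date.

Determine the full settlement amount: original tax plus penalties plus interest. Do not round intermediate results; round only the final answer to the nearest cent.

Penalty (uncapped): 19 × 1.5% × $4,599,140.00 = $1,310,754.90; cap = 22.5% × $4,599,140.00 = $1,034,806.50 → penalty = $1,034,806.50
Interest (3.6%/yr ÷ 12 = 0.3%/month): $4,599,140.00 × ((1 + 0.003)^19 − 1) = $269,350.8408…
Total = $4,599,140.00 + $1,034,806.5000 + $269,350.8408… = $5,903,297.34

$5,903,297.34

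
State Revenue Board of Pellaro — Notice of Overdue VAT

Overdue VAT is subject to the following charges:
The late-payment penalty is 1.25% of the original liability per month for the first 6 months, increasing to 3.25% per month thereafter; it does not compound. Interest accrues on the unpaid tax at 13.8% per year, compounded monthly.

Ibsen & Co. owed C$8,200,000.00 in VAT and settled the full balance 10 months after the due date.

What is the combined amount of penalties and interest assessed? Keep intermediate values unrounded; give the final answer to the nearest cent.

Penalty, months 1–6: 6 × 1.25% × C$8,200,000.00 = C$615,000.00
Penalty, months 7–10: 4 × 3.25% × C$8,200,000.00 = C$1,066,000.00
Interest (13.8%/yr ÷ 12 = 1.15%/month): C$8,200,000.00 × ((1 + 0.0115)^10 − 1) = C$993,327.3285…
Penalties + interest = C$1,681,000.0000 + C$993,327.3285… = C$2,674,327.33

C$2,674,327.33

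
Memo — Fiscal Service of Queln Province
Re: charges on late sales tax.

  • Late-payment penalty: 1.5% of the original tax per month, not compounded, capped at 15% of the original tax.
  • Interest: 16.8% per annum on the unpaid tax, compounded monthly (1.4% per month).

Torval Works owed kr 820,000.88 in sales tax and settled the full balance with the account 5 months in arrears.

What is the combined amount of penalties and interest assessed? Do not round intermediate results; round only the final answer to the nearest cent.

kr 120,529.99

Penalty: 5 × 1.5% × kr 820,000.88 = kr 61,500.07… (below the 15% cap of kr 123,000.13…)
Interest: kr 820,000.88 × ((1 + 0.014)^5 − 1) = kr 820,000.88 × 0.0719876… = kr 59,029.9221…
Penalties + interest = kr 61,500.0660 + kr 59,029.9221… = kr 120,529.99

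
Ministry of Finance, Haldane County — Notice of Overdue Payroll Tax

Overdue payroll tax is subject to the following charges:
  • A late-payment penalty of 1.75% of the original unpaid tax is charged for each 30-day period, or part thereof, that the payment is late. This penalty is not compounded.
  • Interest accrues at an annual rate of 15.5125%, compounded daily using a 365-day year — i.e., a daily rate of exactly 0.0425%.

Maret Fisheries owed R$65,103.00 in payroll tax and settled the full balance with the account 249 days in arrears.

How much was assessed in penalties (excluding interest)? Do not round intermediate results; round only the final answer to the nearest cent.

R$10,253.72

Penalty periods: ⌈249/30⌉ = 9; penalty = 9 × 1.75% × R$65,103.00 = R$10,253.72…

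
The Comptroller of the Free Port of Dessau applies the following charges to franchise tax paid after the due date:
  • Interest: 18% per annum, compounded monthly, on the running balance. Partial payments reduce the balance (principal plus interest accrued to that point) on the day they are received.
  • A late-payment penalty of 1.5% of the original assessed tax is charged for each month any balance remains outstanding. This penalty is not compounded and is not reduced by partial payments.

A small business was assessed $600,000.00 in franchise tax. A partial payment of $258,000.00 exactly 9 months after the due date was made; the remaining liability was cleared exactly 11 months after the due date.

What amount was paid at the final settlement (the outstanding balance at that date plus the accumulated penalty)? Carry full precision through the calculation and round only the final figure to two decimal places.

$539,971.31

Monthly rate = 18% ÷ 12 = 1.5%
Balance at month 9: $600,000.0000 × (1 + 0.015)^9 = $686,033.9852…
After $258,000.00 payment: $686,033.9852… − $258,000.00 = $428,033.9852…
Balance at month 11: $428,033.9852… × (1 + 0.015)^2 = $440,971.3124…
Penalty: 11 × 1.5% × $600,000.00 = $99,000.00
Final settlement = outstanding balance + penalty = $440,971.3124… + $99,000.00 = $539,971.31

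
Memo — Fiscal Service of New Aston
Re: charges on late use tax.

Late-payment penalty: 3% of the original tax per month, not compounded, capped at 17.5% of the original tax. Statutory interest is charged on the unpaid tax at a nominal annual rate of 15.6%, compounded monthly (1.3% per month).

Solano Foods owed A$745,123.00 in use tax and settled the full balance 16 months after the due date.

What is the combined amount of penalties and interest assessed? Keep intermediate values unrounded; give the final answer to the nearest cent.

A$301,449.91

Penalty (uncapped): 16 × 3% × A$745,123.00 = A$357,659.04; cap = 17.5% × A$745,123.00 = A$130,396.53… → penalty = A$130,396.53…
Interest: A$745,123.00 × ((1 + 0.013)^16 − 1) = A$745,123.00 × 0.2295640… = A$171,053.3882…
Penalties + interest = A$130,396.5250 + A$171,053.3882… = A$301,449.91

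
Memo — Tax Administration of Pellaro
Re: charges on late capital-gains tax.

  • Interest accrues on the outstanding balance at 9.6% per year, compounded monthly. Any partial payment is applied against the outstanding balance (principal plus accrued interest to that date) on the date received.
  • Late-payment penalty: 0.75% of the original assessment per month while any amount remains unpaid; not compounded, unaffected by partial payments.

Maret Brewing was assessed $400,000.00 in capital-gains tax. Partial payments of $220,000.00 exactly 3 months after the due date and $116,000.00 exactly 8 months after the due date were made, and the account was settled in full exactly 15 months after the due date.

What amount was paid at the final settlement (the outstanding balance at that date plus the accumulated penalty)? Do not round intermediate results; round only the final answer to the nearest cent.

$131,054.95

Monthly rate = 9.6% ÷ 12 = 0.8%
Balance at month 3: $400,000.0000 × (1 + 0.008)^3 = $409,677.0048
After $220,000.00 payment: $409,677.0048 − $220,000.00 = $189,677.0048
Balance at month 8: $189,677.0048 × (1 + 0.008)^5 = $197,386.4533…
After $116,000.00 payment: $197,386.4533… − $116,000.00 = $81,386.4533…
Balance at month 15: $81,386.4533… × (1 + 0.008)^7 = $86,054.9483…
Penalty: 15 × 0.75% × $400,000.00 = $45,000.00
Final settlement = outstanding balance + penalty = $86,054.9483… + $45,000.00 = $131,054.95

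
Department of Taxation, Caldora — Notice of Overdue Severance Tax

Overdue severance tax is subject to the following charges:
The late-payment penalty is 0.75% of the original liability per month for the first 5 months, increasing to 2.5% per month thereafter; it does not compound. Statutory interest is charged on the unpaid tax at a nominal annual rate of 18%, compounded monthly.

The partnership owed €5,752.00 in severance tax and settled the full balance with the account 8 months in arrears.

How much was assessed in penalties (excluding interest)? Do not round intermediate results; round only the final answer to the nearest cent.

€647.10

Penalty, months 1–5: 5 × 0.75% × €5,752.00 = €215.70
Penalty, months 6–8: 3 × 2.5% × €5,752.00 = €431.40
Total penalty = €215.70 + €431.40 = €647.10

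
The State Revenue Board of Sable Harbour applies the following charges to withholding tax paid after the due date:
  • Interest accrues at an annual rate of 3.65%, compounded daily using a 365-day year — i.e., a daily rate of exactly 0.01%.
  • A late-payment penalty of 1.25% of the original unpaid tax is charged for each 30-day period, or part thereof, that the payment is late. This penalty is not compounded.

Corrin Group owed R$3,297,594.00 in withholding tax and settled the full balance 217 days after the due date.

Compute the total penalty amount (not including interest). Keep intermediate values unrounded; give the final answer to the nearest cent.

R$329,759.40

Penalty periods: ⌈217/30⌉ = 8; penalty = 8 × 1.25% × R$3,297,594.00 = R$329,759.40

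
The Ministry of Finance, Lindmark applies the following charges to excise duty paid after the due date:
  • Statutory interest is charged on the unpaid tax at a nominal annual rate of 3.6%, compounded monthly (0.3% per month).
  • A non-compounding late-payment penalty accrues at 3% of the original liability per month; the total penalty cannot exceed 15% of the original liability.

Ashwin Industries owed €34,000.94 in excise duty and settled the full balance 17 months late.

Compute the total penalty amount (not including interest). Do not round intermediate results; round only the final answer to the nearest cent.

Penalty (uncapped): 17 × 3% × €34,000.94 = €17,340.48…; cap = 15% × €34,000.94 = €5,100.14… → penalty = €5,100.14…

€5,100.14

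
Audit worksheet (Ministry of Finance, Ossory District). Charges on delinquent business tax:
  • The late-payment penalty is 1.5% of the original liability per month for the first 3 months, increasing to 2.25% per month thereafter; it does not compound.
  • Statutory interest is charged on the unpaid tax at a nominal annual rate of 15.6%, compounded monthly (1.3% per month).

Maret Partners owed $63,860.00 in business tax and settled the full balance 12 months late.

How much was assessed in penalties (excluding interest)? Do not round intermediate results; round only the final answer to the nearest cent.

$15,805.35

Penalty, months 1–3: 3 × 1.5% × $63,860.00 = $2,873.70
Penalty, months 4–12: 9 × 2.25% × $63,860.00 = $12,931.65
Total penalty = $2,873.70 + $12,931.65 = $15,805.35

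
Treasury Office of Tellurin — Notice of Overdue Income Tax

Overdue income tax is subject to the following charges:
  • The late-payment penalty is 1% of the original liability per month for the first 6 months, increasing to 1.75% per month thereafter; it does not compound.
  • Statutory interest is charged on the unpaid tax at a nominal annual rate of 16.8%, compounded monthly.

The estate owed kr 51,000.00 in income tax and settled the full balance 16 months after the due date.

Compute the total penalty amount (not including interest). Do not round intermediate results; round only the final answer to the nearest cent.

kr 11,985.00

Penalty, months 1–6: 6 × 1% × kr 51,000.00 = kr 3,060.00
Penalty, months 7–16: 10 × 1.75% × kr 51,000.00 = kr 8,925.00
Total penalty = kr 3,060.00 + kr 8,925.00 = kr 11,985.00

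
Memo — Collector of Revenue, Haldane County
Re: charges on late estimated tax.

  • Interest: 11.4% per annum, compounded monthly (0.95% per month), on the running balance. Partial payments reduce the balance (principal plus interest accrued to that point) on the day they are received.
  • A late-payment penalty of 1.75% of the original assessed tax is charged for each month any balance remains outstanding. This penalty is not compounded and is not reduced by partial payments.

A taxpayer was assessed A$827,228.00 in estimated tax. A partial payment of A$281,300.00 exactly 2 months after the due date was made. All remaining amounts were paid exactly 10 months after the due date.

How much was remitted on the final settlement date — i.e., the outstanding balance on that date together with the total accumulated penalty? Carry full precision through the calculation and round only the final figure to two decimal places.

A$750,622.37

Balance at month 2: A$827,228.0000 × (1 + 0.0095)^2 = A$843,019.9893…
After A$281,300.00 payment: A$843,019.9893… − A$281,300.00 = A$561,719.9893…
Balance at month 10: A$561,719.9893… × (1 + 0.0095)^8 = A$605,857.4675…
Penalty: 10 × 1.75% × A$827,228.00 = A$144,764.90
Final settlement = outstanding balance + penalty = A$605,857.4675… + A$144,764.90 = A$750,622.37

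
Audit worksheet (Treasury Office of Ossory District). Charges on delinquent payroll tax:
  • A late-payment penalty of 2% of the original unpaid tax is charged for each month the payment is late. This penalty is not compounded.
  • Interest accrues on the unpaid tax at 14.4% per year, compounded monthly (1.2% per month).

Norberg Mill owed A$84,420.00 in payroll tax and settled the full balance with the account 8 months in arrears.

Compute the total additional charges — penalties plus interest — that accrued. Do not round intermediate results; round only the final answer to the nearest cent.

A$21,960.19

Late-payment penalty = 2% × A$84,420.00 × 8 mo = A$13,507.20
Interest: A$84,420.00 × ((1 + 0.012)^8 − 1) = A$84,420.00 × 0.1001302… = A$8,452.9943…
Penalties + interest = A$13,507.2000 + A$8,452.9943… = A$21,960.19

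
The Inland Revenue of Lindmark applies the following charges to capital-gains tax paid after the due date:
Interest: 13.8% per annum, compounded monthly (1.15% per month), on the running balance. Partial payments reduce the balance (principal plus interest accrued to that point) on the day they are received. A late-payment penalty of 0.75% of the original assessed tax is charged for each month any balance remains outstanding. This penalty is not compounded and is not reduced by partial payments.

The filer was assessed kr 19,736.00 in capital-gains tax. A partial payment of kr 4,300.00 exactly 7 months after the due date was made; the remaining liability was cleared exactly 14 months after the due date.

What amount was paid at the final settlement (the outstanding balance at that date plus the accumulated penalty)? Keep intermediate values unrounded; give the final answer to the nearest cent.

kr 20,576.25

Balance at month 7: kr 19,736.0000 × (1 + 0.0115)^7 = kr 21,380.6225…
After kr 4,300.00 payment: kr 21,380.6225… − kr 4,300.00 = kr 17,080.6225…
Balance at month 14: kr 17,080.6225… × (1 + 0.0115)^7 = kr 18,503.9695…
Penalty: 14 × 0.75% × kr 19,736.00 = kr 2,072.28
Final settlement = outstanding balance + penalty = kr 18,503.9695… + kr 2,072.28 = kr 20,576.25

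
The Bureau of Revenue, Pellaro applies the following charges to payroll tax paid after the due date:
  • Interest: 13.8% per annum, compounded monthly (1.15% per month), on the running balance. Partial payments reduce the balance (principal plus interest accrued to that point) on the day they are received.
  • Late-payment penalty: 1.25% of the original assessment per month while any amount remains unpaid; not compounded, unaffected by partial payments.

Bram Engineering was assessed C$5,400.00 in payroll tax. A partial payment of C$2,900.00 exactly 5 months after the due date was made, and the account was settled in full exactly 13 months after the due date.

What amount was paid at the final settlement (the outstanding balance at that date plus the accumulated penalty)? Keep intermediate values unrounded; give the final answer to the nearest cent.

C$3,965.13

Balance at month 5: C$5,400.0000 × (1 + 0.0115)^5 = C$5,717.7241…
After C$2,900.00 payment: C$5,717.7241… − C$2,900.00 = C$2,817.7241…
Balance at month 13: C$2,817.7241… × (1 + 0.0115)^8 = C$3,087.6322…
Penalty: 13 × 1.25% × C$5,400.00 = C$877.50
Final settlement = outstanding balance + penalty = C$3,087.6322… + C$877.50 = C$3,965.13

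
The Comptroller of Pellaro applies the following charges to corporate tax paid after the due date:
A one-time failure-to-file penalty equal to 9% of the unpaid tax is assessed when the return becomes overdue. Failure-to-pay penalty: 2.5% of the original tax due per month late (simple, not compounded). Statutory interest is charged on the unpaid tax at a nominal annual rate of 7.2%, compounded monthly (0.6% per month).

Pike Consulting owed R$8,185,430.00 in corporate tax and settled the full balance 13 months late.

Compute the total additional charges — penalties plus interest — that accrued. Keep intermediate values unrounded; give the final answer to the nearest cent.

Failure-to-file penalty: 9% × R$8,185,430.00 = R$736,688.70
Failure-to-pay penalty: 13 × 2.5% × R$8,185,430.00 = R$2,660,264.75
Interest: R$8,185,430.00 × ((1 + 0.006)^13 − 1) = R$8,185,430.00 × 0.0808707… = R$661,961.5581…
Penalties + interest = R$3,396,953.4500 + R$661,961.5581… = R$4,058,915.01

R$4,058,915.01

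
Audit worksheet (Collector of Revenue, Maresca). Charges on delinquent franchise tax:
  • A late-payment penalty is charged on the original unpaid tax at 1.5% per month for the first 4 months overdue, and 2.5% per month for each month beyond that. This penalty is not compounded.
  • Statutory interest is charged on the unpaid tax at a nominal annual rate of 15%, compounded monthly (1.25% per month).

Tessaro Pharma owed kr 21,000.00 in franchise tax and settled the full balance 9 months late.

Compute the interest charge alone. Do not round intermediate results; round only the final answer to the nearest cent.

kr 2,484.14

Interest: kr 21,000.00 × ((1 + 0.0125)^9 − 1) = kr 21,000.00 × 0.1182922… = kr 2,484.1357…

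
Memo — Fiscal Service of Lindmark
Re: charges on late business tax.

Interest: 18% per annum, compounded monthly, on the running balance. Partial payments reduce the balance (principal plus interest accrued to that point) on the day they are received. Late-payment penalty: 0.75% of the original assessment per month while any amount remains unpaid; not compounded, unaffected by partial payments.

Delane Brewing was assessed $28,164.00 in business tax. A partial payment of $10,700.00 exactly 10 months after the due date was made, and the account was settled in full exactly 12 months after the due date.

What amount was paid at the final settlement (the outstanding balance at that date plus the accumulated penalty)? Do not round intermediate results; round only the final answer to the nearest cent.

$25,184.74

Monthly rate = 18% ÷ 12 = 1.5%
Balance at month 10: $28,164.0000 × (1 + 0.015)^10 = $32,685.4718…
After $10,700.00 payment: $32,685.4718… − $10,700.00 = $21,985.4718…
Balance at month 12: $21,985.4718… × (1 + 0.015)^2 = $22,649.9827…
Penalty: 12 × 0.75% × $28,164.00 = $2,534.76
Final settlement = outstanding balance + penalty = $22,649.9827… + $2,534.76 = $25,184.74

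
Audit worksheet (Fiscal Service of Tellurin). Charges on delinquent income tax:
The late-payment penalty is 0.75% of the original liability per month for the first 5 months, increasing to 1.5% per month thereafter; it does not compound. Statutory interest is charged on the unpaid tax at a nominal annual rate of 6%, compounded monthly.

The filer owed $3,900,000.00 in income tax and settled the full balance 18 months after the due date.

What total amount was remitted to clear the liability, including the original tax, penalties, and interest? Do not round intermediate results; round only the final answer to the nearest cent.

$5,173,072.86

Penalty, months 1–5: 5 × 0.75% × $3,900,000.00 = $146,250.00
Penalty, months 6–18: 13 × 1.5% × $3,900,000.00 = $760,500.00
Interest (6%/yr ÷ 12 = 0.5%/month): $3,900,000.00 × ((1 + 0.005)^18 − 1) = $366,322.8643…
Total = $3,900,000.00 + $906,750.0000 + $366,322.8643… = $5,173,072.86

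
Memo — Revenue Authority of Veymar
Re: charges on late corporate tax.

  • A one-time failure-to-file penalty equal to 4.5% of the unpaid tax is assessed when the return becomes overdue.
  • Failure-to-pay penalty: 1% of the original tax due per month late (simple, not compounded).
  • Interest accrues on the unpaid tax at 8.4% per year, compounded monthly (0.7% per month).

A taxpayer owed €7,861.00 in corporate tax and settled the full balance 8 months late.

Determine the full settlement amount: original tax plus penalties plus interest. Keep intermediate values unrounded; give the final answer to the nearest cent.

Failure-to-file penalty: 4.5% × €7,861.00 = €353.75…
Failure-to-pay penalty = 1% × €7,861.00 × 8 mo = €628.88
Interest: €7,861.00 × ((1 + 0.007)^8 − 1) = €7,861.00 × 0.0573914… = €451.1536…
Total = €7,861.00 + €982.6250 + €451.1536… = €9,294.78

€9,294.78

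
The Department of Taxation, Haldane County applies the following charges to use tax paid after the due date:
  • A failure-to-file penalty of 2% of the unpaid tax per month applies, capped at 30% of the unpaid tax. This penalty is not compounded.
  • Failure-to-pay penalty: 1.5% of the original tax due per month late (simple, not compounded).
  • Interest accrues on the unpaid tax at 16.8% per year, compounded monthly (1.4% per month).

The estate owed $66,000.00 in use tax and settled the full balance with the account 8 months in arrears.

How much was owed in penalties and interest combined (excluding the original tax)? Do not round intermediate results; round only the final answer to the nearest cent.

$26,244.53

Failure-to-file: 8 × 2% × $66,000.00 = $10,560.00 (under the 30% cap)
Failure-to-pay penalty = 1.5% × $66,000.00 × 8 mo = $7,920.00
Interest: $66,000.00 × ((1 + 0.014)^8 − 1) = $66,000.00 × 0.1176444… = $7,764.5293…
Penalties + interest = $18,480.0000 + $7,764.5293… = $26,244.53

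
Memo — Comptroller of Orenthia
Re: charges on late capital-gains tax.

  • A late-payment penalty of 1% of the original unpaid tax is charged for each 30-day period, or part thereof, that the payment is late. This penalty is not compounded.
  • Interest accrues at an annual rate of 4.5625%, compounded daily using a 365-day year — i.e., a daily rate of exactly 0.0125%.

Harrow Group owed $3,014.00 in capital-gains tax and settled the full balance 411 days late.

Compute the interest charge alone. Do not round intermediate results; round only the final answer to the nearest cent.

$158.88

Interest: $3,014.00 × ((1 + 0.000125)^411 − 1) = $3,014.00 × 0.05271421… = $158.8806…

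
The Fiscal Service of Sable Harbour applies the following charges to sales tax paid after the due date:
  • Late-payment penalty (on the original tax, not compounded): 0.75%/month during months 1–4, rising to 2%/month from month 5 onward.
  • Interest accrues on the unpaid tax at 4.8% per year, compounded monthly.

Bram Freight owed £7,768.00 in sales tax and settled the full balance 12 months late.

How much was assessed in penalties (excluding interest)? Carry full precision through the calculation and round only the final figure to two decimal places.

Penalty, months 1–4: 4 × 0.75% × £7,768.00 = £233.04
Penalty, months 5–12: 8 × 2% × £7,768.00 = £1,242.88
Total penalty = £233.04 + £1,242.88 = £1,475.92

£1,475.92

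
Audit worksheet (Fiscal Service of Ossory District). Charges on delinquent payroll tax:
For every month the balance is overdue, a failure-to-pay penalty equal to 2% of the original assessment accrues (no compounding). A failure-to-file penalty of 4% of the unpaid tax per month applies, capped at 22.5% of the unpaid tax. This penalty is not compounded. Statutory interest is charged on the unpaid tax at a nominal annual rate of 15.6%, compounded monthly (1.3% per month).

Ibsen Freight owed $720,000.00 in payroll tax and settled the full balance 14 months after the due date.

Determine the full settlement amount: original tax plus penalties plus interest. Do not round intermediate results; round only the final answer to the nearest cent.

$1,226,309.80

Failure-to-file: 14 × 4% × $720,000.00 = $403,200.00, capped at 22.5% × $720,000.00 = $162,000.00
Failure-to-pay penalty = 2% × $720,000.00 × 14 mo = $201,600.00
Interest: $720,000.00 × ((1 + 0.013)^14 − 1) = $720,000.00 × 0.1982081… = $142,709.8000…
Total = $720,000.00 + $363,600.0000 + $142,709.8000… = $1,226,309.80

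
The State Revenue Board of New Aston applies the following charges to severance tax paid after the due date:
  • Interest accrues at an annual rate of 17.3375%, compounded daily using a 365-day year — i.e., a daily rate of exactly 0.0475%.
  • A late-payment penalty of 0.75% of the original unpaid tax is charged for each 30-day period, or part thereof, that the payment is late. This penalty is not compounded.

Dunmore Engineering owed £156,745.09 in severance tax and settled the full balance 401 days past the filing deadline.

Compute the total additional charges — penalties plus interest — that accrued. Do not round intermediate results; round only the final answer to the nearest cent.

£49,338.56

Penalty periods: ⌈401/30⌉ = 14; penalty = 14 × 0.75% × £156,745.09 = £16,458.23…
Interest: £156,745.09 × ((1 + 0.000475)^401 − 1) = £156,745.09 × 0.20976942… = £32,880.3261…
Penalties + interest = £16,458.2345… + £32,880.3261… = £49,338.56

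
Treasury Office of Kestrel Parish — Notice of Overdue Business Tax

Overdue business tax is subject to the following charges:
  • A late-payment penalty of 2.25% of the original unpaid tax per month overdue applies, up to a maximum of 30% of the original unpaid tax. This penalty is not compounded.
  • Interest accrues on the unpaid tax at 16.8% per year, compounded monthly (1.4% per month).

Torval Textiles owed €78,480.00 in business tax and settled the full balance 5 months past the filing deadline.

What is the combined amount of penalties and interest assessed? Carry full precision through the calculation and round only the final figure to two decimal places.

€14,478.59

Penalty: 5 × 2.25% × €78,480.00 = €8,829.00 (below the 30% cap of €23,544.00)
Interest: €78,480.00 × ((1 + 0.014)^5 − 1) = €78,480.00 × 0.0719876… = €5,649.5894…
Penalties + interest = €8,829.0000 + €5,649.5894… = €14,478.59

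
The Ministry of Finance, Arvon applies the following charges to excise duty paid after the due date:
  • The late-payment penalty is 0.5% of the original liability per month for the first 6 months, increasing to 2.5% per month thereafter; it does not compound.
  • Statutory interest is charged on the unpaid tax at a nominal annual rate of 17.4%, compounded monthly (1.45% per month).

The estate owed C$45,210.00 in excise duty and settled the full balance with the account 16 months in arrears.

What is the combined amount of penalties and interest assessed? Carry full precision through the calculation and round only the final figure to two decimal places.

Penalty, months 1–6: 6 × 0.5% × C$45,210.00 = C$1,356.30
Penalty, months 7–16: 10 × 2.5% × C$45,210.00 = C$11,302.50
Interest: C$45,210.00 × ((1 + 0.0145)^16 − 1) = C$45,210.00 × 0.2590206… = C$11,710.3195…
Penalties + interest = C$12,658.8000 + C$11,710.3195… = C$24,369.12

C$24,369.12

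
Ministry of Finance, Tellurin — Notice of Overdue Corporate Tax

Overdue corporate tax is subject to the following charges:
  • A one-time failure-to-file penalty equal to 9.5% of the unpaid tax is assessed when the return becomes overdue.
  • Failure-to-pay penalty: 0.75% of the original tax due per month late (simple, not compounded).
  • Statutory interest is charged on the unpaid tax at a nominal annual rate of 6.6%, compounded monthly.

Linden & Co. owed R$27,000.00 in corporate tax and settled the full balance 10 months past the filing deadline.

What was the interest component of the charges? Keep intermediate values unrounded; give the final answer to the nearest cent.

Interest (6.6%/yr ÷ 12 = 0.55%/month): R$27,000.00 × ((1 + 0.0055)^10 − 1) = R$1,522.2980…

R$1,522.30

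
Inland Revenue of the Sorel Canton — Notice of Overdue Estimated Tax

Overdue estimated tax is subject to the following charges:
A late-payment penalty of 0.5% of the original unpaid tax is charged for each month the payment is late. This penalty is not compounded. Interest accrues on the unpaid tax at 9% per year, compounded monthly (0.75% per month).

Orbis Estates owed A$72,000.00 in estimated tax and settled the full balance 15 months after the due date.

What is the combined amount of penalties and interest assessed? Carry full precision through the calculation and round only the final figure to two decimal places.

A$13,939.39

Late-payment penalty: 15 × 0.5% × A$72,000.00 = A$5,400.00
Interest: A$72,000.00 × ((1 + 0.0075)^15 − 1) = A$72,000.00 × 0.1186026… = A$8,539.3868…
Penalties + interest = A$5,400.0000 + A$8,539.3868… = A$13,939.39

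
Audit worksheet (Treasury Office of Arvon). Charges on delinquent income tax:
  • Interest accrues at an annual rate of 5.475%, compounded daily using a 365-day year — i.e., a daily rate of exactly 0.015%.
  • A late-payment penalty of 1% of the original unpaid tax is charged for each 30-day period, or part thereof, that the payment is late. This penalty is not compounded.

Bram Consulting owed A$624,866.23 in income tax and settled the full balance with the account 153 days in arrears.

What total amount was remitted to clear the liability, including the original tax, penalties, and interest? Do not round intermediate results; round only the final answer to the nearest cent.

Penalty periods: ⌈153/30⌉ = 6; penalty = 6 × 1% × A$624,866.23 = A$37,491.97…
Interest: A$624,866.23 × ((1 + 0.00015)^153 − 1) = A$624,866.23 × 0.02321362… = A$14,505.4050…
Total = A$624,866.23 + A$37,491.9738 + A$14,505.4050… = A$676,863.61

A$676,863.61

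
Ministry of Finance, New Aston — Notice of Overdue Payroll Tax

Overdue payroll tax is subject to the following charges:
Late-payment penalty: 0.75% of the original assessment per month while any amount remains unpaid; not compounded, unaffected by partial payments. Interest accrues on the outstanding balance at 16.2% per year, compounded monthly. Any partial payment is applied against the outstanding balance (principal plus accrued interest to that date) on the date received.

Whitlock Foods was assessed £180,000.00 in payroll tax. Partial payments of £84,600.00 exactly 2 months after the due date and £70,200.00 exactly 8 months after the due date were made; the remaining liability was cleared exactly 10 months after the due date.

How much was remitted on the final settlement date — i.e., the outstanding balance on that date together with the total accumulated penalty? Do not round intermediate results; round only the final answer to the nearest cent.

Monthly rate = 16.2% ÷ 12 = 1.35%
Balance at month 2: £180,000.0000 × (1 + 0.0135)^2 = £184,892.8050
After £84,600.00 payment: £184,892.8050 − £84,600.00 = £100,292.8050
Balance at month 8: £100,292.8050 × (1 + 0.0135)^6 = £108,695.6831…
After £70,200.00 payment: £108,695.6831… − £70,200.00 = £38,495.6831…
Balance at month 10: £38,495.6831… × (1 + 0.0135)^2 = £39,542.0823…
Penalty: 10 × 0.75% × £180,000.00 = £13,500.00
Final settlement = outstanding balance + penalty = £39,542.0823… + £13,500.00 = £53,042.08

£53,042.08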